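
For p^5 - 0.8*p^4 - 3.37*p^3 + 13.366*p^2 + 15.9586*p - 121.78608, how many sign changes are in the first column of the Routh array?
Routh array:
p^5: [1, -3.37, 15.9586]; p^4: [-0.8, 13.366, -121.78608]; p^3: [13.3375, -136.274]; p^2: [5.19211, -121.78608]; p^1: [176.57]; p^0: [-121.78608]
First column: [1, -0.8, 13.3375, 5.19211, 176.57, -121.78608]. Sign changes = 3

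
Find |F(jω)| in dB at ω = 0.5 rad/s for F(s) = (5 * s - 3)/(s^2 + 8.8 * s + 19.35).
Substitute s = j*0.5: F(j0.5) = -0.12052 + 0.158654j.
|F(j0.5)| = sqrt(Re² + Im²) = 0.1992.
20*log₁₀(0.1992) = -14.01 dB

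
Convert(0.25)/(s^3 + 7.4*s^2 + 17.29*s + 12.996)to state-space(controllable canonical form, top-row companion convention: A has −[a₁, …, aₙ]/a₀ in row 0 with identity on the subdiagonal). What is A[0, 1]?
Reachable canonical form for den = s^3 + 7.4*s^2 + 17.29*s + 12.996: top row of A = -[a₁,a₂,...,aₙ]/a₀, ones on the subdiagonal, zeros elsewhere.
A = [[-7.4, -17.29, -12.996], [1, 0, 0], [0, 1, 0]].
A[0,1] = -17.29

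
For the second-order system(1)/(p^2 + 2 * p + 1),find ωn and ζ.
Standard form: ωn²/(p²+2ζωn·p+ωn²).
const=1=ωn² → ωn=1, p coeff=2=2ζωn → ζ=1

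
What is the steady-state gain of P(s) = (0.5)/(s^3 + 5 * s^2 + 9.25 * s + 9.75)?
DC gain = P(0) = num(0)/den(0) = 0.5/9.75 = 0.05128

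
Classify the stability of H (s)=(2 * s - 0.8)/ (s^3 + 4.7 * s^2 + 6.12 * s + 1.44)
Denominator: s^3 + 4.7*s^2 + 6.12*s + 1.44 = (s + 0.3)(s + 2.4)(s + 2). Poles: -0.3, -2, -2.4. Stable (all poles in LHP)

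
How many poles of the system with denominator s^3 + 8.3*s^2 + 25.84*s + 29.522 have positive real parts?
s^3 + 8.3*s^2 + 25.84*s + 29.522 = (s + 2.9)(s^2 + 5.4*s + 10.18). Poles: -2.7 + 1.7j, -2.7 - 1.7j, -2.9. RHP poles (Re>0): 0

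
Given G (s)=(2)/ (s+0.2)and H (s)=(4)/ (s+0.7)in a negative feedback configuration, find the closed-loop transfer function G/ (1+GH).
Closed-loop T = G/(1+GH).
Numerator: G_num * H_den = 2*s + 1.4.
Denominator: G_den * H_den + G_num * H_num = (s^2 + 0.9*s + 0.14) + (8) = s^2 + 0.9*s + 8.14.
T(s) = (2*s + 1.4)/(s^2 + 0.9*s + 8.14)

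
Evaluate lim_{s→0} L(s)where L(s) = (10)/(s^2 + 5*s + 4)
DC gain = L(0) = num(0)/den(0) = 10/4 = 2.5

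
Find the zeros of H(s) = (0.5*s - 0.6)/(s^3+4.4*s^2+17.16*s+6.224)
Set numerator = 0: 0.5*s - 0.6 = 0 → Zeros: 1.2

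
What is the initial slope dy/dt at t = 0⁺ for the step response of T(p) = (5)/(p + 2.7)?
IVT: y'(0⁺) = lim_{p→∞} p²·Y(p) = lim_{p→∞} p·T(p).
deg(num) = 0, deg(den) = 1, relative degree = 1, so p·T(p) → (leading num)/(leading den) = 5/1 = 5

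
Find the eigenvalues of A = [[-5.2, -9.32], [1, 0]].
Eigenvalues solve det(λI - A) = 0.
Characteristic polynomial: λ^2 + 5.2*λ + 9.32 = 0.
Roots: -2.6 + 1.6j, -2.6 - 1.6j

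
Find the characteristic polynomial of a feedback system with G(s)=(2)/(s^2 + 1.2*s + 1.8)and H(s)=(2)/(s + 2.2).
Characteristic poly = G_den * H_den + G_num * H_num = (s^3 + 3.4*s^2 + 4.44*s + 3.96) + (4) = s^3 + 3.4*s^2 + 4.44*s + 7.96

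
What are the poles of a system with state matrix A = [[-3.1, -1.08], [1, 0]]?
Eigenvalues solve det(λI - A) = 0.
Characteristic polynomial: λ^2 + 3.1*λ + 1.08 = 0.
Factor: (λ + 0.4)(λ + 2.7) = 0.
Roots: -0.4, -2.7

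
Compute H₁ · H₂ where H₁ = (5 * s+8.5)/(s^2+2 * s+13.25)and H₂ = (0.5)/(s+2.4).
Series: H = H₁ · H₂ = (n₁·n₂)/(d₁·d₂).
Num: n₁·n₂ = 2.5*s + 4.25. Den: d₁·d₂ = s^3 + 4.4*s^2 + 18.05*s + 31.8.
H(s) = (2.5*s + 4.25)/(s^3 + 4.4*s^2 + 18.05*s + 31.8)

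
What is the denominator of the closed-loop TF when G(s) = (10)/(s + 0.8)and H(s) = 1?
Characteristic poly = G_den * H_den + G_num * H_num = (s + 0.8) + (10) = s + 10.8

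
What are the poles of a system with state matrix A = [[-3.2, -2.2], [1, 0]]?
Eigenvalues solve det(λI - A) = 0.
Characteristic polynomial: λ^2 + 3.2*λ + 2.2 = 0.
Factor: (λ + 1)(λ + 2.2) = 0.
Roots: -1, -2.2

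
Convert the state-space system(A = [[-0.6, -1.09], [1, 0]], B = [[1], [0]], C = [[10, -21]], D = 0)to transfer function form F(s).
F(s) = C(sI - A)⁻¹B + D.
Characteristic polynomial det(sI - A) = s^2 + 0.6*s + 1.09.
Numerator from C·adj(sI-A)·B + D·det(sI-A) = 10*s - 21.
F(s) = (10*s - 21)/(s^2 + 0.6*s + 1.09)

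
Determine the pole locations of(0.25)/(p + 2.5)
Set denominator = 0: p + 2.5 = 0 → Poles: -2.5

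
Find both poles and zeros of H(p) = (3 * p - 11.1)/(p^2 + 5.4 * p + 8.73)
Set denominator = 0: p^2 + 5.4*p + 8.73 = 0 → Poles: -2.7 + 1.2j, -2.7 - 1.2j
Set numerator = 0: 3*p - 11.1 = 0 → Zeros: 3.7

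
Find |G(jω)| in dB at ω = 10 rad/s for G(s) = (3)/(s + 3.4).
Substitute s = j*10: G(j10) = 0.0914306 - 0.268914j.
|G(j10)| = sqrt(Re² + Im²) = 0.284.
20*log₁₀(0.284) = -10.93 dB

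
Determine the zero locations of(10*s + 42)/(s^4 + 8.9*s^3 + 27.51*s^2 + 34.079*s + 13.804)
Set numerator = 0: 10*s + 42 = 0 → Zeros: -4.2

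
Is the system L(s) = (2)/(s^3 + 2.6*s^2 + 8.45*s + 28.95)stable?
Denominator: s^3 + 2.6*s^2 + 8.45*s + 28.95 = (s + 3)(s^2 - 0.4*s + 9.65). Poles: -3, 0.2 + 3.1j, 0.2 - 3.1j. All Re(p)<0: No (unstable)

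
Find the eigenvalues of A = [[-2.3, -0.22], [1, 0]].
Eigenvalues solve det(λI - A) = 0.
Characteristic polynomial: λ^2 + 2.3*λ + 0.22 = 0.
Factor: (λ + 2.2)(λ + 0.1) = 0.
Roots: -0.1, -2.2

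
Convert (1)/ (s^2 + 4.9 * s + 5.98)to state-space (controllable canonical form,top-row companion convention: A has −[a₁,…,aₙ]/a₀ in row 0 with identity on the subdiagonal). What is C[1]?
Reachable canonical form: C = numerator coefficients (right-aligned, zero-padded to length n).
num = 1, C = [[0, 1]].
C[1] = 1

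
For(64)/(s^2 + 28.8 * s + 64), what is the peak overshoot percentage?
Standard form: ωn²/(s²+2ζωn·s+ωn²) → ωn = 8, ζ = 1.8.
ζ ≥ 1, so the response is non-oscillatory: peak overshoot = 0%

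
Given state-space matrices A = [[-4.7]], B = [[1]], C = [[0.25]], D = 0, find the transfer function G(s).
G(s) = C(sI - A)⁻¹B + D.
Characteristic polynomial det(sI - A) = s + 4.7.
Numerator from C·adj(sI-A)·B + D·det(sI-A) = 0.25.
G(s) = (0.25)/(s + 4.7)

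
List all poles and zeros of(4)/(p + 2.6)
Set denominator = 0: p + 2.6 = 0 → Poles: -2.6
Numerator is a nonzero constant (4) → Zeros: none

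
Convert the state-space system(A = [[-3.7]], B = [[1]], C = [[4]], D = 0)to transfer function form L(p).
L(p) = C(pI - A)⁻¹B + D.
Characteristic polynomial det(pI - A) = p + 3.7.
Numerator from C·adj(pI-A)·B + D·det(pI-A) = 4.
L(p) = (4)/(p + 3.7)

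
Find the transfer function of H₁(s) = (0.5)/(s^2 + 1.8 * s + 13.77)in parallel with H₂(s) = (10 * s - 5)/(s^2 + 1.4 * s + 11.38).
Parallel: H = H₁ + H₂ = (n₁·d₂ + n₂·d₁)/(d₁·d₂).
n₁·d₂ = 0.5*s^2 + 0.7*s + 5.69. n₂·d₁ = 10*s^3 + 13*s^2 + 128.7*s - 68.85. Sum = 10*s^3 + 13.5*s^2 + 129.4*s - 63.16. d₁·d₂ = s^4 + 3.2*s^3 + 27.67*s^2 + 39.762*s + 156.7026.
H(s) = (10*s^3 + 13.5*s^2 + 129.4*s - 63.16)/(s^4 + 3.2*s^3 + 27.67*s^2 + 39.762*s + 156.7026)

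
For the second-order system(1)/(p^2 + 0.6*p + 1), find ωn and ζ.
Standard form: ωn²/(p²+2ζωn·p+ωn²).
const=1=ωn² → ωn=1, p coeff=0.6=2ζωn → ζ=0.3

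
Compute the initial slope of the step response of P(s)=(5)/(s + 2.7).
IVT: y'(0⁺) = lim_{s→∞} s²·Y(s) = lim_{s→∞} s·P(s).
deg(num) = 0, deg(den) = 1, relative degree = 1, so s·P(s) → (leading num)/(leading den) = 5/1 = 5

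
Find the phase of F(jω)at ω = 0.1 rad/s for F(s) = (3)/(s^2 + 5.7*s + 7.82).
Substitute s = j*0.1: F(j0.1) = 0.382088 - 0.027886j.
∠F(j0.1) = atan2(Im, Re) = atan2(-0.027886, 0.382088) = -4.17°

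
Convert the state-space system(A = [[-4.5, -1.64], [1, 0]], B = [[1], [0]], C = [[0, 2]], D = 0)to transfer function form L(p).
L(p) = C(pI - A)⁻¹B + D.
Characteristic polynomial det(pI - A) = p^2 + 4.5*p + 1.64.
Numerator from C·adj(pI-A)·B + D·det(pI-A) = 2.
L(p) = (2)/(p^2 + 4.5*p + 1.64)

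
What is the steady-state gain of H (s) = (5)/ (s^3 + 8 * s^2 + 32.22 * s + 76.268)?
DC gain = H(0) = num(0)/den(0) = 5/76.268 = 0.06556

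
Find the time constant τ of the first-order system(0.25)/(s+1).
First-order system: τ = -1/pole. Pole = -1. τ = -1/(-1) = 1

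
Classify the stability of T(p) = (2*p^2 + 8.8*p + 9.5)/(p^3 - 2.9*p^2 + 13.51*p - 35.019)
Denominator: p^3 - 2.9*p^2 + 13.51*p - 35.019 = (p - 2.7)(p^2 - 0.2*p + 12.97). Poles: 0.1 + 3.6j, 0.1 - 3.6j, 2.7. Unstable (3 pole(s) in RHP)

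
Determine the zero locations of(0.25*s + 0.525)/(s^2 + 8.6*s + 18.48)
Set numerator = 0: 0.25*s + 0.525 = 0 → Zeros: -2.1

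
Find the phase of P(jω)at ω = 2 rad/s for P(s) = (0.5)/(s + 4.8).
Substitute s = j*2: P(j2) = 0.0887574 - 0.0369822j.
∠P(j2) = atan2(Im, Re) = atan2(-0.0369822, 0.0887574) = -22.62°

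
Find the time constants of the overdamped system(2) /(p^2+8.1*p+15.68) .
Overdamped: real poles at -4.9, -3.2. τ = -1/pole → τ₁ = 0.2041, τ₂ = 0.3125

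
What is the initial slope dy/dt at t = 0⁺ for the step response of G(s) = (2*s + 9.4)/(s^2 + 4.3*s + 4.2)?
IVT: y'(0⁺) = lim_{s→∞} s²·Y(s) = lim_{s→∞} s·G(s).
deg(num) = 1, deg(den) = 2, relative degree = 1, so s·G(s) → (leading num)/(leading den) = 2/1 = 2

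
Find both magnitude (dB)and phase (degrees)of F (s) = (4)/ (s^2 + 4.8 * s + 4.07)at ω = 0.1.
Substitute s = j*0.1: F(j0.1) = 0.971641 - 0.114874j.
|F| = 20*log₁₀(sqrt(Re²+Im²)) = -0.19 dB.
∠F = atan2(Im, Re) = -6.74°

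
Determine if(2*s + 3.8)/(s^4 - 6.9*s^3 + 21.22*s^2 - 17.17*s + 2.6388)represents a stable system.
Denominator: s^4 - 6.9*s^3 + 21.22*s^2 - 17.17*s + 2.6388 = (s - 0.2)(s - 0.9)(s^2 - 5.8*s + 14.66). Poles: 0.2, 0.9, 2.9 + 2.5j, 2.9 - 2.5j. All Re(p)<0: No (unstable)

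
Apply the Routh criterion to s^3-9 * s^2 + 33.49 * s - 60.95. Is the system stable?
Routh array:
s^3: [1, 33.49]; s^2: [-9, -60.95]; s^1: [26.7178]; s^0: [-60.95]
First column: [1, -9, 26.7178, -60.95]. Sign changes = 3.
No, unstable (3 RHP root(s))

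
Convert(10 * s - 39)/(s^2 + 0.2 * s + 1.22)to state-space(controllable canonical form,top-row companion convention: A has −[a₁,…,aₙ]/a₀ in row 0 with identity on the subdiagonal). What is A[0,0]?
Reachable canonical form for den = s^2 + 0.2*s + 1.22: top row of A = -[a₁,a₂,...,aₙ]/a₀, ones on the subdiagonal, zeros elsewhere.
A = [[-0.2, -1.22], [1, 0]].
A[0,0] = -0.2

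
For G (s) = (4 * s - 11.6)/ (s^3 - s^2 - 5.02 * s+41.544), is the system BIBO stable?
Denominator: s^3 - s^2 - 5.02*s + 41.544 = (s + 3.6)(s^2 - 4.6*s + 11.54). Poles: -3.6, 2.3 + 2.5j, 2.3 - 2.5j. All Re(p)<0: No (unstable)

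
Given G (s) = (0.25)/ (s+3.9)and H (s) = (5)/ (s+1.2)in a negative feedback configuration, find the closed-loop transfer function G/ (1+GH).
Closed-loop T = G/(1+GH).
Numerator: G_num * H_den = 0.25*s + 0.3.
Denominator: G_den * H_den + G_num * H_num = (s^2 + 5.1*s + 4.68) + (1.25) = s^2 + 5.1*s + 5.93.
T(s) = (0.25*s + 0.3)/(s^2 + 5.1*s + 5.93)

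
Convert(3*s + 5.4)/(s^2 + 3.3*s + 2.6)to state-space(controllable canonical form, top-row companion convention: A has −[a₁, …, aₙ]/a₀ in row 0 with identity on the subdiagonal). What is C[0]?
Reachable canonical form: C = numerator coefficients (right-aligned, zero-padded to length n).
num = 3*s + 5.4, C = [[3, 5.4]].
C[0] = 3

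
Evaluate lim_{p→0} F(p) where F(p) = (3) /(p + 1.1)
DC gain = F(0) = num(0)/den(0) = 3/1.1 = 2.727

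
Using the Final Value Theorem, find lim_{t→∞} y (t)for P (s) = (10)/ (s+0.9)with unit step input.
FVT: lim_{t→∞} y(t) = lim_{s→0} s*Y(s) where Y(s) = P(s)/s.
= lim_{s→0} P(s) = P(0) = num(0)/den(0) = 10/0.9 = 11.11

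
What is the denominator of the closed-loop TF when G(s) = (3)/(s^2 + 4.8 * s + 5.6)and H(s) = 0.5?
Characteristic poly = G_den * H_den + G_num * H_num = (s^2 + 4.8*s + 5.6) + (1.5) = s^2 + 4.8*s + 7.1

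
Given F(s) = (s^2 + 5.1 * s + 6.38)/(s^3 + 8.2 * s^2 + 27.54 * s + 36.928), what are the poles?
Set denominator = 0: s^3 + 8.2*s^2 + 27.54*s + 36.928 = (s + 3.2)(s^2 + 5*s + 11.54) = 0 → Poles: -2.5 + 2.3j, -2.5 - 2.3j, -3.2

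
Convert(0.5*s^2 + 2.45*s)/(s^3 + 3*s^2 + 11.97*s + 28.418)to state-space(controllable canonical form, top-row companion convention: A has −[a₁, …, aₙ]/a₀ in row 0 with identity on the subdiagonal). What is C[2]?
Reachable canonical form: C = numerator coefficients (right-aligned, zero-padded to length n).
num = 0.5*s^2 + 2.45*s, C = [[0.5, 2.45, 0]].
C[2] = 0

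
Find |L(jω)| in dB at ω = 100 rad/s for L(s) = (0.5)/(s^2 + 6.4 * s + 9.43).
Substitute s = j*100: L(j100) = -4.98427e-05 - 3.19294e-06j.
|L(j100)| = sqrt(Re² + Im²) = 4.994e-05.
20*log₁₀(4.994e-05) = -86.03 dB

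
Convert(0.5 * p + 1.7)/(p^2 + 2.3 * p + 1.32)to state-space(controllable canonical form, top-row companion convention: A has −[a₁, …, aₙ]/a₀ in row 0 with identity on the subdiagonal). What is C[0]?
Reachable canonical form: C = numerator coefficients (right-aligned, zero-padded to length n).
num = 0.5*p + 1.7, C = [[0.5, 1.7]].
C[0] = 0.5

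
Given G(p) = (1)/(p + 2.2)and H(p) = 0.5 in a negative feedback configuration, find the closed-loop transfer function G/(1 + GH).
Closed-loop T = G/(1+GH).
Numerator: G_num * H_den = 1.
Denominator: G_den * H_den + G_num * H_num = (p + 2.2) + (0.5) = p + 2.7.
T(p) = (1)/(p + 2.7)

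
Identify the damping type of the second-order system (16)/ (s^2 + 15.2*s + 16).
Standard form: ωn²/(s²+2ζωn·s+ωn²) gives ωn=4, ζ=1.9.
Overdamped (ζ = 1.9 > 1)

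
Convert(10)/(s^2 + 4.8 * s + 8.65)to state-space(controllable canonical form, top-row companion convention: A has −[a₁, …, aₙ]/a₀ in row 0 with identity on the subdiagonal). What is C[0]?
Reachable canonical form: C = numerator coefficients (right-aligned, zero-padded to length n).
num = 10, C = [[0, 10]].
C[0] = 0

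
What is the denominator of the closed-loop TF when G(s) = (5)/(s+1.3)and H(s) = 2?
Characteristic poly = G_den * H_den + G_num * H_num = (s + 1.3) + (10) = s + 11.3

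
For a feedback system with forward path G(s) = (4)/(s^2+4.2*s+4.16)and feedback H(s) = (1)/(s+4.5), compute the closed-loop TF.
Closed-loop T = G/(1+GH).
Numerator: G_num * H_den = 4*s + 18.
Denominator: G_den * H_den + G_num * H_num = (s^3 + 8.7*s^2 + 23.06*s + 18.72) + (4) = s^3 + 8.7*s^2 + 23.06*s + 22.72.
T(s) = (4*s + 18)/(s^3 + 8.7*s^2 + 23.06*s + 22.72)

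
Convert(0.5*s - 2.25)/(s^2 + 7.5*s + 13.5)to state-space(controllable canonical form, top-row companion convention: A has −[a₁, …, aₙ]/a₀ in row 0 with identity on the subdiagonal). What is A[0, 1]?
Reachable canonical form for den = s^2 + 7.5*s + 13.5: top row of A = -[a₁,a₂,...,aₙ]/a₀, ones on the subdiagonal, zeros elsewhere.
A = [[-7.5, -13.5], [1, 0]].
A[0,1] = -13.5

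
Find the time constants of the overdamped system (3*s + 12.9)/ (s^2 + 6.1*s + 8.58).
Overdamped: real poles at -3.9, -2.2. τ = -1/pole → τ₁ = 0.2564, τ₂ = 0.4545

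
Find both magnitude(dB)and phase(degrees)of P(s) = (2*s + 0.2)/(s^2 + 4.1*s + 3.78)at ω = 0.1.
Substitute s = j*0.1: P(j0.1) = 0.0581323 + 0.0467283j.
|P| = 20*log₁₀(sqrt(Re²+Im²)) = -22.55 dB.
∠P = atan2(Im, Re) = 38.79°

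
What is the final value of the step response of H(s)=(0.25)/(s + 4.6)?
FVT: lim_{t→∞} y(t) = lim_{s→0} s*Y(s) where Y(s) = H(s)/s.
= lim_{s→0} H(s) = H(0) = num(0)/den(0) = 0.25/4.6 = 0.05435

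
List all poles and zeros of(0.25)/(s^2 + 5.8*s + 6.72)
Set denominator = 0: s^2 + 5.8*s + 6.72 = (s + 1.6)(s + 4.2) = 0 → Poles: -1.6, -4.2
Numerator is a nonzero constant (0.25) → Zeros: none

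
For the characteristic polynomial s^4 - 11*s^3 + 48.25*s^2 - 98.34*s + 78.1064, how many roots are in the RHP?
s^4 - 11*s^3 + 48.25*s^2 - 98.34*s + 78.1064 = (s^2 - 5.2*s + 7.12)(s^2 - 5.8*s + 10.97). Poles: 2.6 + 0.6j, 2.6 - 0.6j, 2.9 + 1.6j, 2.9 - 1.6j. RHP poles (Re>0): 4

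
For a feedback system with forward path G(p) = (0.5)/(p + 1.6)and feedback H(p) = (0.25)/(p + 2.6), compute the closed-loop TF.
Closed-loop T = G/(1+GH).
Numerator: G_num * H_den = 0.5*p + 1.3.
Denominator: G_den * H_den + G_num * H_num = (p^2 + 4.2*p + 4.16) + (0.125) = p^2 + 4.2*p + 4.285.
T(p) = (0.5*p + 1.3)/(p^2 + 4.2*p + 4.285)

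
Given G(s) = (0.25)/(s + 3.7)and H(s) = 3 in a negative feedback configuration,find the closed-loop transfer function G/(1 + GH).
Closed-loop T = G/(1+GH).
Numerator: G_num * H_den = 0.25.
Denominator: G_den * H_den + G_num * H_num = (s + 3.7) + (0.75) = s + 4.45.
T(s) = (0.25)/(s + 4.45)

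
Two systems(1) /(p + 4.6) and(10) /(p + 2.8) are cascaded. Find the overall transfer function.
Series: H = H₁ · H₂ = (n₁·n₂)/(d₁·d₂).
Num: n₁·n₂ = 10. Den: d₁·d₂ = p^2 + 7.4*p + 12.88.
H(p) = (10)/(p^2 + 7.4*p + 12.88)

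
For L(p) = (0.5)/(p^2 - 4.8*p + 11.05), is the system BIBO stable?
Denominator: p^2 - 4.8*p + 11.05. Poles: 2.4 + 2.3j, 2.4 - 2.3j. All Re(p)<0: No (unstable)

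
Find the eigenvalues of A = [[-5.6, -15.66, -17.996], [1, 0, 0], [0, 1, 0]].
Eigenvalues solve det(λI - A) = 0.
Characteristic polynomial: λ^3 + 5.6*λ^2 + 15.66*λ + 17.996 = 0.
Factor: (λ + 2.2)(λ^2 + 3.4*λ + 8.18) = 0.
Roots: -1.7 + 2.3j, -1.7 - 2.3j, -2.2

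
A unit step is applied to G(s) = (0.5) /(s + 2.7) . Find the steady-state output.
FVT: lim_{t→∞} y(t) = lim_{s→0} s*Y(s) where Y(s) = G(s)/s.
= lim_{s→0} G(s) = G(0) = num(0)/den(0) = 0.5/2.7 = 0.1852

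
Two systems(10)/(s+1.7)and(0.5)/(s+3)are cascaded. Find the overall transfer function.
Series: H = H₁ · H₂ = (n₁·n₂)/(d₁·d₂).
Num: n₁·n₂ = 5. Den: d₁·d₂ = s^2 + 4.7*s + 5.1.
H(s) = (5)/(s^2 + 4.7*s + 5.1)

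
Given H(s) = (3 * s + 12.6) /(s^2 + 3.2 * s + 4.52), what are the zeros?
Set numerator = 0: 3*s + 12.6 = 0 → Zeros: -4.2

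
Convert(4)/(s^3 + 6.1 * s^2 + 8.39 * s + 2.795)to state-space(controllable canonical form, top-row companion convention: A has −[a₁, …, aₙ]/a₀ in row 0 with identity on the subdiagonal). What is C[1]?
Reachable canonical form: C = numerator coefficients (right-aligned, zero-padded to length n).
num = 4, C = [[0, 0, 4]].
C[1] = 0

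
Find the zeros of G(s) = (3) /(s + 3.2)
Numerator is a nonzero constant (3) → Zeros: none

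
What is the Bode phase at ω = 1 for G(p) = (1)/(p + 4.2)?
Substitute p = j*1: G(j1) = 0.225322 - 0.0536481j.
∠G(j1) = atan2(Im, Re) = atan2(-0.0536481, 0.225322) = -13.39°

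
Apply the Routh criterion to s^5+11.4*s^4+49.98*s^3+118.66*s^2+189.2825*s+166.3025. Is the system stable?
Routh array:
s^5: [1, 49.98, 189.2825]; s^4: [11.4, 118.66, 166.3025]; s^3: [39.5712, 174.695]; s^2: [68.3326, 166.3025]; s^1: [78.3892]; s^0: [166.3025]
First column: [1, 11.4, 39.5712, 68.3326, 78.3892, 166.3025]. Sign changes = 0.
Yes, stable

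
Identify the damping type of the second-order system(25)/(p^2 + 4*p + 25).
Standard form: ωn²/(p²+2ζωn·p+ωn²) gives ωn=5, ζ=0.4.
Underdamped (ζ = 0.4 < 1)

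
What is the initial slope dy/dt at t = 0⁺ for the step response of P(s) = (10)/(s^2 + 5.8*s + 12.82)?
IVT: y'(0⁺) = lim_{s→∞} s²·Y(s) = lim_{s→∞} s·P(s).
deg(num) = 0, deg(den) = 2, relative degree = 2 ≥ 2, so s·P(s) → 0. Initial slope = 0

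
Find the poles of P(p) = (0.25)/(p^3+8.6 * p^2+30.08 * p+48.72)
Set denominator = 0: p^3 + 8.6*p^2 + 30.08*p + 48.72 = (p + 4.2)(p^2 + 4.4*p + 11.6) = 0 → Poles: -2.2 + 2.6j, -2.2 - 2.6j, -4.2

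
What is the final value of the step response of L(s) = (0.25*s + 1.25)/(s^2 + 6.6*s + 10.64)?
FVT: lim_{t→∞} y(t) = lim_{s→0} s*Y(s) where Y(s) = L(s)/s.
= lim_{s→0} L(s) = L(0) = num(0)/den(0) = 1.25/10.64 = 0.1175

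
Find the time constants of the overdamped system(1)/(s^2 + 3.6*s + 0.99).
Overdamped: real poles at -0.3, -3.3. τ = -1/pole → τ₁ = 3.333, τ₂ = 0.303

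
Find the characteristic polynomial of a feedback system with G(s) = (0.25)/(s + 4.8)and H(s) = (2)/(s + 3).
Characteristic poly = G_den * H_den + G_num * H_num = (s^2 + 7.8*s + 14.4) + (0.5) = s^2 + 7.8*s + 14.9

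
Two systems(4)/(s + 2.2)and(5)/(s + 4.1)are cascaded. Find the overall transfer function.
Series: H = H₁ · H₂ = (n₁·n₂)/(d₁·d₂).
Num: n₁·n₂ = 20. Den: d₁·d₂ = s^2 + 6.3*s + 9.02.
H(s) = (20)/(s^2 + 6.3*s + 9.02)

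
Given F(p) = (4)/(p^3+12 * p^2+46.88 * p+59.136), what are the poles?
Set denominator = 0: p^3 + 12*p^2 + 46.88*p + 59.136 = (p + 4.8)(p + 4.4)(p + 2.8) = 0 → Poles: -2.8, -4.4, -4.8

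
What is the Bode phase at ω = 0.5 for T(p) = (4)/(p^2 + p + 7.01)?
Substitute p = j*0.5: T(j0.5) = 0.588496 - 0.0435278j.
∠T(j0.5) = atan2(Im, Re) = atan2(-0.0435278, 0.588496) = -4.23°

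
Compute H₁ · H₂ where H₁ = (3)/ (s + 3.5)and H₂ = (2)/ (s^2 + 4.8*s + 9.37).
Series: H = H₁ · H₂ = (n₁·n₂)/(d₁·d₂).
Num: n₁·n₂ = 6. Den: d₁·d₂ = s^3 + 8.3*s^2 + 26.17*s + 32.795.
H(s) = (6)/(s^3 + 8.3*s^2 + 26.17*s + 32.795)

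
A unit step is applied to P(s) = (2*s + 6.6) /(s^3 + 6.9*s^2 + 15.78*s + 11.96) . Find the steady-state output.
FVT: lim_{t→∞} y(t) = lim_{s→0} s*Y(s) where Y(s) = P(s)/s.
= lim_{s→0} P(s) = P(0) = num(0)/den(0) = 6.6/11.96 = 0.5518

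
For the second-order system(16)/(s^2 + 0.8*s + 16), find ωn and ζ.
Standard form: ωn²/(s²+2ζωn·s+ωn²).
const=16=ωn² → ωn=4, s coeff=0.8=2ζωn → ζ=0.1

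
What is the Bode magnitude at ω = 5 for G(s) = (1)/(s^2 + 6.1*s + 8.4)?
Substitute s = j*5: G(j5) = -0.0137667 - 0.0252942j.
|G(j5)| = sqrt(Re² + Im²) = 0.0288.
20*log₁₀(0.0288) = -30.81 dB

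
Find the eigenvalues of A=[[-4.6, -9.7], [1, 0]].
Eigenvalues solve det(λI - A) = 0.
Characteristic polynomial: λ^2 + 4.6*λ + 9.7 = 0.
Roots: -2.3 + 2.1j, -2.3 - 2.1j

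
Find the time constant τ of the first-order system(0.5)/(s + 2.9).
First-order system: τ = -1/pole. Pole = -2.9. τ = -1/(-2.9) = 0.3448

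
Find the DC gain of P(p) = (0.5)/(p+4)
DC gain = P(0) = num(0)/den(0) = 0.5/4 = 0.125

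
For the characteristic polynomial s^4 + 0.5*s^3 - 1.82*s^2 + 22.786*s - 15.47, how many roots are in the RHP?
s^4 + 0.5*s^3 - 1.82*s^2 + 22.786*s - 15.47 = (s + 3.4)(s - 0.7)(s^2 - 2.2*s + 6.5). Poles: -3.4, 0.7, 1.1 + 2.3j, 1.1 - 2.3j. RHP poles (Re>0): 3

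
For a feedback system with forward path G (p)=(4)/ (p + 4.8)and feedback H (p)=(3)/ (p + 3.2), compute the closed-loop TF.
Closed-loop T = G/(1+GH).
Numerator: G_num * H_den = 4*p + 12.8.
Denominator: G_den * H_den + G_num * H_num = (p^2 + 8*p + 15.36) + (12) = p^2 + 8*p + 27.36.
T(p) = (4*p + 12.8)/(p^2 + 8*p + 27.36)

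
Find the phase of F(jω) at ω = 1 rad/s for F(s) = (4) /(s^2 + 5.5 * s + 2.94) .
Substitute s = j*1: F(j1) = 0.228144 - 0.6468j.
∠F(j1) = atan2(Im, Re) = atan2(-0.6468, 0.228144) = -70.57°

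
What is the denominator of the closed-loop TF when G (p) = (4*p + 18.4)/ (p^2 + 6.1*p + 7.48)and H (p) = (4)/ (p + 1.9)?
Characteristic poly = G_den * H_den + G_num * H_num = (p^3 + 8*p^2 + 19.07*p + 14.212) + (16*p + 73.6) = p^3 + 8*p^2 + 35.07*p + 87.812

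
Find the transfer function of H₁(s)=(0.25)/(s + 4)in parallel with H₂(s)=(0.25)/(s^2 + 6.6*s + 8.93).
Parallel: H = H₁ + H₂ = (n₁·d₂ + n₂·d₁)/(d₁·d₂).
n₁·d₂ = 0.25*s^2 + 1.65*s + 2.2325. n₂·d₁ = 0.25*s + 1. Sum = 0.25*s^2 + 1.9*s + 3.2325. d₁·d₂ = s^3 + 10.6*s^2 + 35.33*s + 35.72.
H(s) = (0.25*s^2 + 1.9*s + 3.2325)/(s^3 + 10.6*s^2 + 35.33*s + 35.72)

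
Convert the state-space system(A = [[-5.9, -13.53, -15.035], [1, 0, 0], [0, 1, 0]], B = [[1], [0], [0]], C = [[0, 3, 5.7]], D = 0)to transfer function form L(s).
L(s) = C(sI - A)⁻¹B + D.
Characteristic polynomial det(sI - A) = s^3 + 5.9*s^2 + 13.53*s + 15.035.
Numerator from C·adj(sI-A)·B + D·det(sI-A) = 3*s + 5.7.
L(s) = (3*s + 5.7)/(s^3 + 5.9*s^2 + 13.53*s + 15.035)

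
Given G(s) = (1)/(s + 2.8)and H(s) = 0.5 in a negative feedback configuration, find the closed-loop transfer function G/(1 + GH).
Closed-loop T = G/(1+GH).
Numerator: G_num * H_den = 1.
Denominator: G_den * H_den + G_num * H_num = (s + 2.8) + (0.5) = s + 3.3.
T(s) = (1)/(s + 3.3)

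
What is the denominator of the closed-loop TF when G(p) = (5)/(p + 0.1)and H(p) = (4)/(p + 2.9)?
Characteristic poly = G_den * H_den + G_num * H_num = (p^2 + 3*p + 0.29) + (20) = p^2 + 3*p + 20.29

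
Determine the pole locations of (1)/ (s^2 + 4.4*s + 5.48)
Set denominator = 0: s^2 + 4.4*s + 5.48 = 0 → Poles: -2.2 + 0.8j, -2.2 - 0.8j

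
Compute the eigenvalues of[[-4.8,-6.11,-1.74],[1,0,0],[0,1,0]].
Eigenvalues solve det(λI - A) = 0.
Characteristic polynomial: λ^3 + 4.8*λ^2 + 6.11*λ + 1.74 = 0.
Factor: (λ + 2.9)(λ + 1.5)(λ + 0.4) = 0.
Roots: -0.4, -1.5, -2.9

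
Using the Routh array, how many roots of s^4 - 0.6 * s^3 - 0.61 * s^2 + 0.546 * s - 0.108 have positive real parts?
Routh array:
s^4: [1, -0.61, -0.108]; s^3: [-0.6, 0.546]; s^2: [0.3, -0.108]; s^1: [0.33]; s^0: [-0.108]
First column: [1, -0.6, 0.3, 0.33, -0.108]. Sign changes = RHP roots = 3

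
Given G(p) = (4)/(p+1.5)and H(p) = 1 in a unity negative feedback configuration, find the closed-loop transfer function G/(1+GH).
Closed-loop T = G/(1+GH).
Numerator: G_num * H_den = 4.
Denominator: G_den * H_den + G_num * H_num = (p + 1.5) + (4) = p + 5.5.
T(p) = (4)/(p + 5.5)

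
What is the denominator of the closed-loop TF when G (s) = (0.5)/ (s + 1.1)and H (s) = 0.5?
Characteristic poly = G_den * H_den + G_num * H_num = (s + 1.1) + (0.25) = s + 1.35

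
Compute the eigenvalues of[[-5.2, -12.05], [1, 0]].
Eigenvalues solve det(λI - A) = 0.
Characteristic polynomial: λ^2 + 5.2*λ + 12.05 = 0.
Roots: -2.6 + 2.3j, -2.6 - 2.3j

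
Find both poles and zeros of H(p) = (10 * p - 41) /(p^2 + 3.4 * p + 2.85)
Set denominator = 0: p^2 + 3.4*p + 2.85 = (p + 1.9)(p + 1.5) = 0 → Poles: -1.5, -1.9
Set numerator = 0: 10*p - 41 = 0 → Zeros: 4.1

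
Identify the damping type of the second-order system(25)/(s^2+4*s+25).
Standard form: ωn²/(s²+2ζωn·s+ωn²) gives ωn=5, ζ=0.4.
Underdamped (ζ = 0.4 < 1)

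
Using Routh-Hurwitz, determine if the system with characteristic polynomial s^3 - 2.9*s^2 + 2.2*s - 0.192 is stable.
Routh array:
s^3: [1, 2.2]; s^2: [-2.9, -0.192]; s^1: [2.13379]; s^0: [-0.192]
First column: [1, -2.9, 2.13379, -0.192]. Sign changes = 3.
No, unstable (3 RHP root(s))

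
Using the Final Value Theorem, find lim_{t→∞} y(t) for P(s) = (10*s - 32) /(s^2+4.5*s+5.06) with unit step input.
FVT: lim_{t→∞} y(t) = lim_{s→0} s*Y(s) where Y(s) = P(s)/s.
= lim_{s→0} P(s) = P(0) = num(0)/den(0) = -32/5.06 = -6.324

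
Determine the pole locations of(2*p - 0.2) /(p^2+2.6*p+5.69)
Set denominator = 0: p^2 + 2.6*p + 5.69 = 0 → Poles: -1.3 + 2j, -1.3 - 2j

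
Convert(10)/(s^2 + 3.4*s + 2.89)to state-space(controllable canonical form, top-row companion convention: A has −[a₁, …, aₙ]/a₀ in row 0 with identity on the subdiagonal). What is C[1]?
Reachable canonical form: C = numerator coefficients (right-aligned, zero-padded to length n).
num = 10, C = [[0, 10]].
C[1] = 10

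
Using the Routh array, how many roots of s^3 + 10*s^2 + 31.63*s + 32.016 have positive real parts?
Routh array:
s^3: [1, 31.63]; s^2: [10, 32.016]; s^1: [28.4284]; s^0: [32.016]
First column: [1, 10, 28.4284, 32.016]. Sign changes = RHP roots = 0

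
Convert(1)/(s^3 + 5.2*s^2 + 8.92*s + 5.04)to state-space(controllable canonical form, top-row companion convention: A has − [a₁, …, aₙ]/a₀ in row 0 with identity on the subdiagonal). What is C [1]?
Reachable canonical form: C = numerator coefficients (right-aligned, zero-padded to length n).
num = 1, C = [[0, 0, 1]].
C[1] = 0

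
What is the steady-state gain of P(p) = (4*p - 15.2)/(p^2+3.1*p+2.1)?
DC gain = P(0) = num(0)/den(0) = -15.2/2.1 = -7.238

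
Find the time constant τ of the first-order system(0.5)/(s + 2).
First-order system: τ = -1/pole. Pole = -2. τ = -1/(-2) = 0.5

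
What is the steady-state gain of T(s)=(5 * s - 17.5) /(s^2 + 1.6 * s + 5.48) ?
DC gain = T(0) = num(0)/den(0) = -17.5/5.48 = -3.193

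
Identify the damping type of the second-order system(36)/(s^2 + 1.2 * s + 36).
Standard form: ωn²/(s²+2ζωn·s+ωn²) gives ωn=6, ζ=0.1.
Underdamped (ζ = 0.1 < 1)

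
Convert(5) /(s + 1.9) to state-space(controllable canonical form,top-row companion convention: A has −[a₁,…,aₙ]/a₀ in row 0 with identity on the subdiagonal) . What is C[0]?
Reachable canonical form: C = numerator coefficients (right-aligned, zero-padded to length n).
num = 5, C = [[5]].
C[0] = 5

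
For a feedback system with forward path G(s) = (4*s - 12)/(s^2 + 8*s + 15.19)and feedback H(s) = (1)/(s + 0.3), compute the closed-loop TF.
Closed-loop T = G/(1+GH).
Numerator: G_num * H_den = 4*s^2 - 10.8*s - 3.6.
Denominator: G_den * H_den + G_num * H_num = (s^3 + 8.3*s^2 + 17.59*s + 4.557) + (4*s - 12) = s^3 + 8.3*s^2 + 21.59*s - 7.443.
T(s) = (4*s^2 - 10.8*s - 3.6)/(s^3 + 8.3*s^2 + 21.59*s - 7.443)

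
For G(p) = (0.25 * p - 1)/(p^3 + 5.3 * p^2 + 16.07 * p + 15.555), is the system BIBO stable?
Denominator: p^3 + 5.3*p^2 + 16.07*p + 15.555 = (p + 1.5)(p^2 + 3.8*p + 10.37). Poles: -1.5, -1.9 + 2.6j, -1.9 - 2.6j. All Re(p)<0: Yes (stable)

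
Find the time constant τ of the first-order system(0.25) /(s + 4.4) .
First-order system: τ = -1/pole. Pole = -4.4. τ = -1/(-4.4) = 0.2273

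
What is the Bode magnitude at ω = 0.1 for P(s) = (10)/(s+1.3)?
Substitute s = j*0.1: P(j0.1) = 7.64706 - 0.588235j.
|P(j0.1)| = sqrt(Re² + Im²) = 7.67.
20*log₁₀(7.67) = 17.70 dB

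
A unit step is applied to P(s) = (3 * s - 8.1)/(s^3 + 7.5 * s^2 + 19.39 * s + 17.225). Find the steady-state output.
FVT: lim_{t→∞} y(t) = lim_{s→0} s*Y(s) where Y(s) = P(s)/s.
= lim_{s→0} P(s) = P(0) = num(0)/den(0) = -8.1/17.225 = -0.4702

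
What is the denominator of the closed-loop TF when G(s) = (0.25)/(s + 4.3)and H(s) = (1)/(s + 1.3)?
Characteristic poly = G_den * H_den + G_num * H_num = (s^2 + 5.6*s + 5.59) + (0.25) = s^2 + 5.6*s + 5.84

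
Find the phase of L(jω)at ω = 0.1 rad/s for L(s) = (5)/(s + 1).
Substitute s = j*0.1: L(j0.1) = 4.9505 - 0.49505j.
∠L(j0.1) = atan2(Im, Re) = atan2(-0.49505, 4.9505) = -5.71°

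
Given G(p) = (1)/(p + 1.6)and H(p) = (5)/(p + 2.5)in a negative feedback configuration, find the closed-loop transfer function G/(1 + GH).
Closed-loop T = G/(1+GH).
Numerator: G_num * H_den = p + 2.5.
Denominator: G_den * H_den + G_num * H_num = (p^2 + 4.1*p + 4) + (5) = p^2 + 4.1*p + 9.
T(p) = (p + 2.5)/(p^2 + 4.1*p + 9)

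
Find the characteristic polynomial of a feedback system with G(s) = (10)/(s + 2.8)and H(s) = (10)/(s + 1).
Characteristic poly = G_den * H_den + G_num * H_num = (s^2 + 3.8*s + 2.8) + (100) = s^2 + 3.8*s + 102.8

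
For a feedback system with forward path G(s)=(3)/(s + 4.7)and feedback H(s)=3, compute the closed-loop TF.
Closed-loop T = G/(1+GH).
Numerator: G_num * H_den = 3.
Denominator: G_den * H_den + G_num * H_num = (s + 4.7) + (9) = s + 13.7.
T(s) = (3)/(s + 13.7)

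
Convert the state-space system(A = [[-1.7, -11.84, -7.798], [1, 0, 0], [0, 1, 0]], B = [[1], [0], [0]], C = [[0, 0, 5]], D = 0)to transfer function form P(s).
P(s) = C(sI - A)⁻¹B + D.
Characteristic polynomial det(sI - A) = s^3 + 1.7*s^2 + 11.84*s + 7.798.
Numerator from C·adj(sI-A)·B + D·det(sI-A) = 5.
P(s) = (5)/(s^3 + 1.7*s^2 + 11.84*s + 7.798)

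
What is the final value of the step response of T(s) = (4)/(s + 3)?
FVT: lim_{t→∞} y(t) = lim_{s→0} s*Y(s) where Y(s) = T(s)/s.
= lim_{s→0} T(s) = T(0) = num(0)/den(0) = 4/3 = 1.333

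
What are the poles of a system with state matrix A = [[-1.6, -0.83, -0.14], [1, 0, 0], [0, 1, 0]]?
Eigenvalues solve det(λI - A) = 0.
Characteristic polynomial: λ^3 + 1.6*λ^2 + 0.83*λ + 0.14 = 0.
Factor: (λ + 0.5)(λ + 0.4)(λ + 0.7) = 0.
Roots: -0.4, -0.5, -0.7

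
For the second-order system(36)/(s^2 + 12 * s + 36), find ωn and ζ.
Standard form: ωn²/(s²+2ζωn·s+ωn²).
const=36=ωn² → ωn=6, s coeff=12=2ζωn → ζ=1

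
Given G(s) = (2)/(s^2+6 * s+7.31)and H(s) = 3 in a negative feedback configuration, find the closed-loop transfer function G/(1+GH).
Closed-loop T = G/(1+GH).
Numerator: G_num * H_den = 2.
Denominator: G_den * H_den + G_num * H_num = (s^2 + 6*s + 7.31) + (6) = s^2 + 6*s + 13.31.
T(s) = (2)/(s^2 + 6*s + 13.31)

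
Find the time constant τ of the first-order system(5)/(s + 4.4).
First-order system: τ = -1/pole. Pole = -4.4. τ = -1/(-4.4) = 0.2273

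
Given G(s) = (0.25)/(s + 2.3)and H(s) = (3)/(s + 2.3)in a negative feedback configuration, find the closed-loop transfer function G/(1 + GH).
Closed-loop T = G/(1+GH).
Numerator: G_num * H_den = 0.25*s + 0.575.
Denominator: G_den * H_den + G_num * H_num = (s^2 + 4.6*s + 5.29) + (0.75) = s^2 + 4.6*s + 6.04.
T(s) = (0.25*s + 0.575)/(s^2 + 4.6*s + 6.04)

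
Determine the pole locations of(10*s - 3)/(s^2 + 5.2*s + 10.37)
Set denominator = 0: s^2 + 5.2*s + 10.37 = 0 → Poles: -2.6 + 1.9j, -2.6 - 1.9j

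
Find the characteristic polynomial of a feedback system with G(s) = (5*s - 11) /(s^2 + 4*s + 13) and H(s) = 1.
Characteristic poly = G_den * H_den + G_num * H_num = (s^2 + 4*s + 13) + (5*s - 11) = s^2 + 9*s + 2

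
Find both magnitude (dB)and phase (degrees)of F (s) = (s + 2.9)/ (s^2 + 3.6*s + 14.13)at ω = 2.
Substitute s = j*2: F(j2) = 0.283425 - 0.00401406j.
|F| = 20*log₁₀(sqrt(Re²+Im²)) = -10.95 dB.
∠F = atan2(Im, Re) = -0.81°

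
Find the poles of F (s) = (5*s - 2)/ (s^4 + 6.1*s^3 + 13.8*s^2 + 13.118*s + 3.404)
Set denominator = 0: s^4 + 6.1*s^3 + 13.8*s^2 + 13.118*s + 3.404 = (s + 2.3)(s + 0.4)(s^2 + 3.4*s + 3.7) = 0 → Poles: -0.4, -1.7 + 0.9j, -1.7 - 0.9j, -2.3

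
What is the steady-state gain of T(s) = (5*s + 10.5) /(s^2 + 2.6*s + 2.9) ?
DC gain = T(0) = num(0)/den(0) = 10.5/2.9 = 3.621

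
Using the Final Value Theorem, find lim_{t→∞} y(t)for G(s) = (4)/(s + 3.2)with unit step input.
FVT: lim_{t→∞} y(t) = lim_{s→0} s*Y(s) where Y(s) = G(s)/s.
= lim_{s→0} G(s) = G(0) = num(0)/den(0) = 4/3.2 = 1.25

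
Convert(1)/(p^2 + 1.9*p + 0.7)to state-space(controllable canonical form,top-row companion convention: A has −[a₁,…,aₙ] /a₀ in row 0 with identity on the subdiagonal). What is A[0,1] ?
Reachable canonical form for den = p^2 + 1.9*p + 0.7: top row of A = -[a₁,a₂,...,aₙ]/a₀, ones on the subdiagonal, zeros elsewhere.
A = [[-1.9, -0.7], [1, 0]].
A[0,1] = -0.7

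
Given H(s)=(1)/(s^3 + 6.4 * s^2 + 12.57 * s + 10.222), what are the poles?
Set denominator = 0: s^3 + 6.4*s^2 + 12.57*s + 10.222 = (s + 3.8)(s^2 + 2.6*s + 2.69) = 0 → Poles: -1.3 + 1j, -1.3 - 1j, -3.8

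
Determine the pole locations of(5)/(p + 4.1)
Set denominator = 0: p + 4.1 = 0 → Poles: -4.1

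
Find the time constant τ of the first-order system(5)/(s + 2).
First-order system: τ = -1/pole. Pole = -2. τ = -1/(-2) = 0.5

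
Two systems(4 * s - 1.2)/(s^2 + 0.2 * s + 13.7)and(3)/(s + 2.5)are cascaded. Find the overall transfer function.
Series: H = H₁ · H₂ = (n₁·n₂)/(d₁·d₂).
Num: n₁·n₂ = 12*s - 3.6. Den: d₁·d₂ = s^3 + 2.7*s^2 + 14.2*s + 34.25.
H(s) = (12*s - 3.6)/(s^3 + 2.7*s^2 + 14.2*s + 34.25)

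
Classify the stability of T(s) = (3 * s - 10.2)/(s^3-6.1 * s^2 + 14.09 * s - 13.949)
Denominator: s^3 - 6.1*s^2 + 14.09*s - 13.949 = (s - 2.9)(s^2 - 3.2*s + 4.81). Poles: 1.6 + 1.5j, 1.6 - 1.5j, 2.9. Unstable (3 pole(s) in RHP)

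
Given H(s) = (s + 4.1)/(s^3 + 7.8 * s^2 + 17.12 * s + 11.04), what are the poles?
Set denominator = 0: s^3 + 7.8*s^2 + 17.12*s + 11.04 = (s + 2)(s + 1.2)(s + 4.6) = 0 → Poles: -1.2, -2, -4.6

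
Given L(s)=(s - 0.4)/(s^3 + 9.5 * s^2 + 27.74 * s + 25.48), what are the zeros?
Set numerator = 0: s - 0.4 = 0 → Zeros: 0.4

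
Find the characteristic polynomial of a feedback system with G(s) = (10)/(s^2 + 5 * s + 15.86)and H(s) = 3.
Characteristic poly = G_den * H_den + G_num * H_num = (s^2 + 5*s + 15.86) + (30) = s^2 + 5*s + 45.86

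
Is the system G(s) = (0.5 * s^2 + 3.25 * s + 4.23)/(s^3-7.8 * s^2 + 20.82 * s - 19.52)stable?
Denominator: s^3 - 7.8*s^2 + 20.82*s - 19.52 = (s - 3.2)(s^2 - 4.6*s + 6.1). Poles: 2.3 + 0.9j, 2.3 - 0.9j, 3.2. All Re(p)<0: No (unstable)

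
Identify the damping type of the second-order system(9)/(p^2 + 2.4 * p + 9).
Standard form: ωn²/(p²+2ζωn·p+ωn²) gives ωn=3, ζ=0.4.
Underdamped (ζ = 0.4 < 1)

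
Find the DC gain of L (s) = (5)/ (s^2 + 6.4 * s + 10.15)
DC gain = L(0) = num(0)/den(0) = 5/10.15 = 0.4926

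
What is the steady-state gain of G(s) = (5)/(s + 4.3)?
DC gain = G(0) = num(0)/den(0) = 5/4.3 = 1.163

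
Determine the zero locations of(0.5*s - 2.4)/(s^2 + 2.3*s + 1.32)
Set numerator = 0: 0.5*s - 2.4 = 0 → Zeros: 4.8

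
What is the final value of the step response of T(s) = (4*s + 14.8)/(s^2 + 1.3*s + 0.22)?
FVT: lim_{t→∞} y(t) = lim_{s→0} s*Y(s) where Y(s) = T(s)/s.
= lim_{s→0} T(s) = T(0) = num(0)/den(0) = 14.8/0.22 = 67.27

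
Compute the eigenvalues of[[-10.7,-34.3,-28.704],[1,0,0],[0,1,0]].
Eigenvalues solve det(λI - A) = 0.
Characteristic polynomial: λ^3 + 10.7*λ^2 + 34.3*λ + 28.704 = 0.
Factor: (λ + 4.6)(λ + 4.8)(λ + 1.3) = 0.
Roots: -1.3, -4.6, -4.8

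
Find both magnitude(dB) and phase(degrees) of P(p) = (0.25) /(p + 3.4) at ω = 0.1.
Substitute p = j*0.1: P(j0.1) = 0.0734659 - 0.00216076j.
|P| = 20*log₁₀(sqrt(Re²+Im²)) = -22.67 dB.
∠P = atan2(Im, Re) = -1.68°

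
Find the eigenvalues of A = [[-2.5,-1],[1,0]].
Eigenvalues solve det(λI - A) = 0.
Characteristic polynomial: λ^2 + 2.5*λ + 1 = 0.
Factor: (λ + 2)(λ + 0.5) = 0.
Roots: -0.5, -2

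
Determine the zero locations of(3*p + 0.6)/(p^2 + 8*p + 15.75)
Set numerator = 0: 3*p + 0.6 = 0 → Zeros: -0.2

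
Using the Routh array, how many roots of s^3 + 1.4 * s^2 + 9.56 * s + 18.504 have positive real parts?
Routh array:
s^3: [1, 9.56]; s^2: [1.4, 18.504]; s^1: [-3.65714]; s^0: [18.504]
First column: [1, 1.4, -3.65714, 18.504]. Sign changes = RHP roots = 2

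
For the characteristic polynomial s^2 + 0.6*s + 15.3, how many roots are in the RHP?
Poles: -0.3 + 3.9j, -0.3 - 3.9j. RHP poles (Re>0): 0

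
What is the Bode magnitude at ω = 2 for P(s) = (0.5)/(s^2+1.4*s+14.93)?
Substitute s = j*2: P(j2) = 0.0429284 - 0.0109972j.
|P(j2)| = sqrt(Re² + Im²) = 0.04431.
20*log₁₀(0.04431) = -27.07 dB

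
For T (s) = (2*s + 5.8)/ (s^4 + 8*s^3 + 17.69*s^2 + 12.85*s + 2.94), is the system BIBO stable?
Denominator: s^4 + 8*s^3 + 17.69*s^2 + 12.85*s + 2.94 = (s + 0.6)(s + 4.9)(s + 0.5)(s + 2). Poles: -0.5, -0.6, -2, -4.9. All Re(p)<0: Yes (stable)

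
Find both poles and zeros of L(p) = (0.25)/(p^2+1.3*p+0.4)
Set denominator = 0: p^2 + 1.3*p + 0.4 = (p + 0.5)(p + 0.8) = 0 → Poles: -0.5, -0.8
Numerator is a nonzero constant (0.25) → Zeros: none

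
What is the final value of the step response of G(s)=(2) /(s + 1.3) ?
FVT: lim_{t→∞} y(t) = lim_{s→0} s*Y(s) where Y(s) = G(s)/s.
= lim_{s→0} G(s) = G(0) = num(0)/den(0) = 2/1.3 = 1.538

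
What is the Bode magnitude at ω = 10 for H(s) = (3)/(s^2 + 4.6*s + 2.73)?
Substitute s = j*10: H(j10) = -0.025205 - 0.0119197j.
|H(j10)| = sqrt(Re² + Im²) = 0.02788.
20*log₁₀(0.02788) = -31.09 dB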